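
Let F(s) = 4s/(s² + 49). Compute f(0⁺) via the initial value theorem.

f(0⁺) = lim_{s→∞} s·4s/(s² + 49) = lim_{s→∞} 4s²/(s² + 49) = 4

Final answer: 4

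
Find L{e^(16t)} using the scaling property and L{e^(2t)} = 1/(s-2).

Using L{f(at)} = (1/a)F(s/a) with a=8 and f(t) = e^(2t): L{e^(16t)} = (1/8) · 1/((s/8)-2) = (1/8) · 8/(s-16) = 1/(s-16)

Final answer: 1/(s-16)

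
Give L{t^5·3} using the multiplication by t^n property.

L{3} = 3/s. d^1/ds^1[1/s] = -1/s². d^2/ds^2[1/s] = 2/s^3. d^3/ds^3[1/s] = -6/s^4. d^4/ds^4[1/s] = 24/s^5. d^5/ds^5[1/s] = -120/s^6. So L{t^5} = (-1)^{5}·-120/s^6 = 120/s^6. Then L{t^5·3} = 3·120/s^6 = 360/s^6

Final answer: 360/s^6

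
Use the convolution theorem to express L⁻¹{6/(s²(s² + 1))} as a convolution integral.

6/(s²(s² + 1)) = (1/s²)·(6/(s² + 1)) = L{t}·L{6·sin(t)}. So f(t) = t*(6·sin(t)) = ∫₀ᵗ 6τ·sin((t-τ)) dτ

Final answer: ∫₀ᵗ 6τ·sin((t-τ)) dτ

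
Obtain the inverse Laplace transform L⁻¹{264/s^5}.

L⁻¹{n!/s^(n+1)} = t^n with n=4. So L⁻¹{24/s^5} = t^4, and L⁻¹{264/s^5} = (264/24)·t^4 = 11·t^4

Final answer: 11·t^4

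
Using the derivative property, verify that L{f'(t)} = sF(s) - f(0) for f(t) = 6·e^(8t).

f'(t) = 48e^(8t). Direct: L{f'(t)} = 48/(s-8). Property: s·6/(s-8) - 6 = (6s - 6(s-8))/(s-8) = 48/(s-8). ✓

Final answer: 48/(s-8)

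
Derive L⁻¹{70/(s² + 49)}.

This is the form c·a/(s² + a²) with a = 7, c = 10. L⁻¹ = 10·sin(7t)

Final answer: 10·sin(7t)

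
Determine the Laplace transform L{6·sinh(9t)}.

L{sinh(ωt)} = ω/(s² - ω²), so L{sinh(9t)} = 9/(s² - 81). Then L{6·sinh(9t)} = 6·9/(s² - 81) = 54/(s² - 81)

Final answer: 54/(s² - 81)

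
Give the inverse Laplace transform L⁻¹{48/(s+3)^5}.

L⁻¹{n!/(s-a)^(n+1)} = t^n·e^(at) with n=4, a=-3. So L⁻¹{24/(s+3)^5} = t^4·e^(-3t), and L⁻¹{48/(s+3)^5} = (48/24)·t^4·e^(-3t) = 2·t^4·e^(-3t)

Final answer: 2·t^4·e^(-3t)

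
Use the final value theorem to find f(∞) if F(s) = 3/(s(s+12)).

f(∞) = lim_{s→0} s·3/(s(s+12)) = lim_{s→0} 3/(s+12) = 3/12 = 1/4

Final answer: 1/4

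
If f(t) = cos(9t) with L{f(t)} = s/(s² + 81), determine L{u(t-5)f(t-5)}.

Time shift theorem: L{u(t-a)f(t-a)} = e^(-as)F(s). Here a=5, F(s) = s/(s² + 81), so L{u(t-5)f(t-5)} = e^(-5s)·s/(s² + 81)

Final answer: e^(-5s)·s/(s² + 81)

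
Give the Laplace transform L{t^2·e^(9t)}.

L{t^n·e^(at)} = n!/(s-a)^(n+1), so L{t^2·e^(9t)} = 2/(s-9)^3

Final answer: 2/(s-9)^3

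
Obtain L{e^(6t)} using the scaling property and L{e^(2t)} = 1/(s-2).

Using L{f(at)} = (1/a)F(s/a) with a=3 and f(t) = e^(2t): L{e^(6t)} = (1/3) · 1/((s/3)-2) = (1/3) · 3/(s-6) = 1/(s-6)

Final answer: 1/(s-6)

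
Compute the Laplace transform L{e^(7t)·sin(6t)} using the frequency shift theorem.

Frequency shift: L{e^(at)f(t)} = F(s-a). L{e^(7t)·sin(6t)} = 6/((s-7)² + 36)

Final answer: 6/((s-7)² + 36)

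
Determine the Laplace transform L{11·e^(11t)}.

L{e^(at)} = 1/(s-a), so L{e^(11t)} = 1/(s-11). Then L{11·e^(11t)} = 11/(s-11)

Final answer: 11/(s-11)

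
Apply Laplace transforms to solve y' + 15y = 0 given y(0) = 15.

L{y'} + 15L{y} = 0. sY - 15 + 15Y = 0. Y(s+15) = 15. Y = 15/(s+15)

Final answer: y(t) = 15e^(-15t)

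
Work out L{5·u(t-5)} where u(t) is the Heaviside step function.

L{u(t-a)} = e^(-as)/s. Here a=5, so L{u(t-5)} = e^(-5s)/s, and L{5·u(t-5)} = 5·e^(-5s)/s

Final answer: 5·e^(-5s)/s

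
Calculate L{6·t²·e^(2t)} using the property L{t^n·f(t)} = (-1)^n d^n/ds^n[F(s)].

L{e^(2t)} = 1/(s-2). d/ds[1/(s-2)] = -1/(s-2)². d²/ds²[1/(s-2)] = 2/(s-2)³. So L{t²·e^(2t)} = (-1)² · 2/(s-2)³ = 2/(s-2)³. Then L{6·t²·e^(2t)} = 6·2/(s-2)³ = 12/(s-2)³

Final answer: 12/(s-2)³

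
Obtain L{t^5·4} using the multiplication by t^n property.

L{4} = 4/s. d^1/ds^1[1/s] = -1/s². d^2/ds^2[1/s] = 2/s^3. d^3/ds^3[1/s] = -6/s^4. d^4/ds^4[1/s] = 24/s^5. d^5/ds^5[1/s] = -120/s^6. So L{t^5} = (-1)^{5}·-120/s^6 = 120/s^6. Then L{t^5·4} = 4·120/s^6 = 480/s^6

Final answer: 480/s^6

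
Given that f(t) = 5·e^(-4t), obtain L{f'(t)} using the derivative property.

f(0) = 5, F(s) = 5/(s+4). L{f'(t)} = s·F(s) - f(0) = 5s/(s+4) - 5 = (5s - 5(s+4))/(s+4) = -20/(s+4)

Final answer: -20/(s+4)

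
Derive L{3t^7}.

L{t^n} = n!/s^(n+1). So L{3t^7} = 3·7!/s^8 = 15120/s^8

Final answer: 15120/s^8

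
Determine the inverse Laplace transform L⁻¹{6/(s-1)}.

L⁻¹{1/(s-a)} = e^(at), so L⁻¹{1/(s-1)} = e^t, and L⁻¹{6/(s-1)} = 6·e^t

Final answer: 6·e^t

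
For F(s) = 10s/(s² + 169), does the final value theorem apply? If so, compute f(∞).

The final value theorem requires all poles of sF(s) in the left half-plane. sF(s) = 10s²/(s² + 169) has poles at s = ±13i (imaginary axis). Theorem does NOT apply (oscillatory system).

Final answer: Not applicable (oscillatory)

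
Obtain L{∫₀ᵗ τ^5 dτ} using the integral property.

L{∫₀ᵗ f(τ)dτ} = F(s)/s with f(t) = t^5. F(s) = 120/s^6, so L{∫₀ᵗ τ^5 dτ} = (120/s^6)/s = 120/s^7. (Check: ∫₀ᵗ τ^5 dτ = t^6/6.)

Final answer: 120/s^7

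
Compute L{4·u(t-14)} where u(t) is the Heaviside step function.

L{u(t-a)} = e^(-as)/s. Here a=14, so L{u(t-14)} = e^(-14s)/s, and L{4·u(t-14)} = 4·e^(-14s)/s

Final answer: 4·e^(-14s)/s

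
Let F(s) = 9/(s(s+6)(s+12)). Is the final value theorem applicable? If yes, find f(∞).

Poles of sF(s) = 9/((s+6)(s+12)) are at s = -6 and s = -12, both in the left half-plane. Theorem applies. f(∞) = lim_{s→0} sF(s) = 9/(6·12) = 1/8

Final answer: 1/8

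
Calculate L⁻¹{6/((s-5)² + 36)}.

Form: b/((s-a)² + b²) → e^(at)sin(bt). With a=5, b=6

Final answer: e^(5t)·sin(6t)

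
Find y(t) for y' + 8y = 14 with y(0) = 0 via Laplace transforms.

sY + 8Y = 14/s. Y = 14/(s(s+8)). Partial fractions: Y = 7/4/s - 7/4/(s+8)

Final answer: y(t) = 7/4(1 - e^(-8t))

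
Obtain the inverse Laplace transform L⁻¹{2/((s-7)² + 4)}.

Using frequency shift, L⁻¹{2/((s-7)² + 4)} = e^(7t)·sin(2t)

Final answer: e^(7t)·sin(2t)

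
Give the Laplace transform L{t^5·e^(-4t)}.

L{t^n·e^(at)} = n!/(s-a)^(n+1), so L{t^5·e^(-4t)} = 120/(s+4)^6

Final answer: 120/(s+4)^6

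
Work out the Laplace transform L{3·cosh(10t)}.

L{cosh(ωt)} = s/(s² - ω²), so L{cosh(10t)} = s/(s² - 100). Then L{3·cosh(10t)} = 3·s/(s² - 100) = 3s/(s² - 100)

Final answer: 3s/(s² - 100)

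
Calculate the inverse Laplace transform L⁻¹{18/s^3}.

L⁻¹{n!/s^(n+1)} = t^n with n=2. So L⁻¹{2/s^3} = t^2, and L⁻¹{18/s^3} = (18/2)·t^2 = 9·t^2

Final answer: 9·t^2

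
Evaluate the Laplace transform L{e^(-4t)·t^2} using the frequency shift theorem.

L{e^(at)·t^n} = n!/(s-a)^(n+1), so L{e^(-4t)·t^2} = 2/(s+4)^3

Final answer: 2/(s+4)^3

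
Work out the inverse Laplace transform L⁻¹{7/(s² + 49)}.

L⁻¹{7/(s² + 49)} = sin(7t)

Final answer: sin(7t)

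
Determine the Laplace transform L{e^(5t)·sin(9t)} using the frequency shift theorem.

Frequency shift: L{e^(at)f(t)} = F(s-a). L{e^(5t)·sin(9t)} = 9/((s-5)² + 81)

Final answer: 9/((s-5)² + 81)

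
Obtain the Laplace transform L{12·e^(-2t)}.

L{e^(at)} = 1/(s-a), so L{e^(-2t)} = 1/(s+2). Then L{12·e^(-2t)} = 12/(s+2)

Final answer: 12/(s+2)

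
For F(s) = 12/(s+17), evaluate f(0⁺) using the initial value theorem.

f(0⁺) = lim_{s→∞} s·12/(s+17) = lim_{s→∞} 12s/(s+17) = 12

Final answer: 12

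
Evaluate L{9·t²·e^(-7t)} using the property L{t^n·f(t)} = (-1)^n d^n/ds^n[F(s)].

L{e^(-7t)} = 1/(s+7). d/ds[1/(s+7)] = -1/(s+7)². d²/ds²[1/(s+7)] = 2/(s+7)³. So L{t²·e^(-7t)} = (-1)² · 2/(s+7)³ = 2/(s+7)³. Then L{9·t²·e^(-7t)} = 9·2/(s+7)³ = 18/(s+7)³

Final answer: 18/(s+7)³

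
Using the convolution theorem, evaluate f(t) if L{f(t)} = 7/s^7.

7/s^7 = (7/s)·(1/s^6) = L{7}·L{t^5/120}. By convolution, f(t) = 7*t^5/120 = ∫₀ᵗ 7·τ^5/120 dτ = 7·t^6/720

Final answer: 7·t^6/720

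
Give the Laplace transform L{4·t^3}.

L{t^n} = n!/s^(n+1), so L{t^3} = 6/s^4. Then L{4·t^3} = 4·6/s^4 = 24/s^4

Final answer: 24/s^4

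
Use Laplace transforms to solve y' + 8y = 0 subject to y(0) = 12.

L{y'} + 8L{y} = 0. sY - 12 + 8Y = 0. Y(s+8) = 12. Y = 12/(s+8)

Final answer: y(t) = 12e^(-8t)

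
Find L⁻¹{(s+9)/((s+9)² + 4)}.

Using frequency shift: L⁻¹{(s-a)/((s-a)² + b²)} = e^(at)cos(bt). Here a=-9, b=2

Final answer: e^(-9t)·cos(2t)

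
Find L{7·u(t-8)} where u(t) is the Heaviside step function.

L{u(t-a)} = e^(-as)/s. Here a=8, so L{u(t-8)} = e^(-8s)/s, and L{7·u(t-8)} = 7·e^(-8s)/s

Final answer: 7·e^(-8s)/s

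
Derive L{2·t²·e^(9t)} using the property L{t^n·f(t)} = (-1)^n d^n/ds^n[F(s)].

L{e^(9t)} = 1/(s-9). d/ds[1/(s-9)] = -1/(s-9)². d²/ds²[1/(s-9)] = 2/(s-9)³. So L{t²·e^(9t)} = (-1)² · 2/(s-9)³ = 2/(s-9)³. Then L{2·t²·e^(9t)} = 2·2/(s-9)³ = 4/(s-9)³

Final answer: 4/(s-9)³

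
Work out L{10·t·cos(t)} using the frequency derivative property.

L{cos(t)} = s/(s² + 1). Derivative: d/ds[s/(s² + 1)] = [(s² + 1) - s·2s]/(s² + 1)² = (1 - s²)/(s² + 1)². So L{t·cos(t)} = -F'(s) = (s² - 1)/(s² + 1)². Then L{10·t·cos(t)} = 10·(s² - 1)/(s² + 1)²

Final answer: 10·(s² - 1)/(s² + 1)²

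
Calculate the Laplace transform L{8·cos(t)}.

L{cos(ωt)} = s/(s² + ω²), so L{cos(t)} = s/(s² + 1). Then L{8·cos(t)} = 8·s/(s² + 1) = 8s/(s² + 1)

Final answer: 8s/(s² + 1)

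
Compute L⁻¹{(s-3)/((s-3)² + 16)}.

Using frequency shift: L⁻¹{(s-a)/((s-a)² + b²)} = e^(at)cos(bt). Here a=3, b=4

Final answer: e^(3t)·cos(4t)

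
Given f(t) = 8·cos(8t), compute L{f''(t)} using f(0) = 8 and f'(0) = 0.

F(s) = 8s/(s² + 64). L{f''(t)} = s²F(s) - sf(0) - f'(0) = 8s³/(s² + 64) - 8s = (8s³ - 8s(s² + 64))/(s² + 64) = -512s/(s² + 64)

Final answer: -512s/(s² + 64)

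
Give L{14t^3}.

L{t^n} = n!/s^(n+1). So L{14t^3} = 14·3!/s^4 = 84/s^4

Final answer: 84/s^4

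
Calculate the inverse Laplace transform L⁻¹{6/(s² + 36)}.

L⁻¹{6/(s² + 36)} = sin(6t)

Final answer: sin(6t)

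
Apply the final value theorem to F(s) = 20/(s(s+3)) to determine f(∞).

f(∞) = lim_{s→0} s·20/(s(s+3)) = lim_{s→0} 20/(s+3) = 20/3 = 20/3

Final answer: 20/3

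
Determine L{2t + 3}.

L{2t + 3} = 2·L{t} + 3·L{1} = 2/s² + 3/s

Final answer: 2/s² + 3/s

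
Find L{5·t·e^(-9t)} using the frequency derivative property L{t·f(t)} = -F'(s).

L{e^(-9t)} = 1/(s+9). By frequency derivative: L{t·e^(-9t)} = -d/ds[1/(s+9)] = -(-1)/(s+9)² = 1/(s+9)². Then L{5·t·e^(-9t)} = 5·1/(s+9)² = 5/(s+9)²

Final answer: 5/(s+9)²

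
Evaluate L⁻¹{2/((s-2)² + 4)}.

Form: b/((s-a)² + b²) → e^(at)sin(bt). With a=2, b=2

Final answer: e^(2t)·sin(2t)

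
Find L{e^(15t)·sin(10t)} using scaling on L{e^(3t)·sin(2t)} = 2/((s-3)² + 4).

Scaling with a=5: L{e^(15t)·sin(10t)} = (1/5) · 2/((s/5-3)² + 4). Simplifying: 10/((s-15)² + 100)

Final answer: 10/((s-15)² + 100)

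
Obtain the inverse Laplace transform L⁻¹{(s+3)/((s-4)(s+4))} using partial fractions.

Using partial fractions, f(t) = (7e^(4t) + e^(-4t))/8

Final answer: (7e^(4t) + e^(-4t))/8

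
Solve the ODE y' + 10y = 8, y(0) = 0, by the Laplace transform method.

sY + 10Y = 8/s. Y = 8/(s(s+10)). Partial fractions: Y = 4/5/s - 4/5/(s+10)

Final answer: y(t) = 4/5(1 - e^(-10t))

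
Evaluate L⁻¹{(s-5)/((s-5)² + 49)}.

Using frequency shift: L⁻¹{(s-a)/((s-a)² + b²)} = e^(at)cos(bt). Here a=5, b=7

Final answer: e^(5t)·cos(7t)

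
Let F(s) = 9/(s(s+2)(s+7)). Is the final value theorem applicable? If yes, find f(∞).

Poles of sF(s) = 9/((s+2)(s+7)) are at s = -2 and s = -7, both in the left half-plane. Theorem applies. f(∞) = lim_{s→0} sF(s) = 9/(2·7) = 9/14

Final answer: 9/14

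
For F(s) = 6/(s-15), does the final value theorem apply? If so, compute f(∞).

sF(s) = 6s/(s-15) has a pole at s = 15 in the right half-plane. Theorem does NOT apply (unstable system; f(t) = 6·e^(15t) grows without bound).

Final answer: Not applicable (unstable)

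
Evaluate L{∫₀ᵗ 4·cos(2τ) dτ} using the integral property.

L{∫₀ᵗ f(τ)dτ} = F(s)/s with F(s) = 4s/(s² + 4), so the result is (4s/(s² + 4))/s = 4/(s² + 4)

Final answer: 4/(s² + 4)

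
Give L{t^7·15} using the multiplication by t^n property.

L{15} = 15/s. d^1/ds^1[1/s] = -1/s². d^2/ds^2[1/s] = 2/s^3. d^3/ds^3[1/s] = -6/s^4. d^4/ds^4[1/s] = 24/s^5. d^5/ds^5[1/s] = -120/s^6. d^6/ds^6[1/s] = 720/s^7. d^7/ds^7[1/s] = -5040/s^8. So L{t^7} = (-1)^{7}·-5040/s^8 = 5040/s^8. Then L{t^7·15} = 15·5040/s^8 = 75600/s^8

Final answer: 75600/s^8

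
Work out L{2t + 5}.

L{2t + 5} = 2·L{t} + 5·L{1} = 2/s² + 5/s

Final answer: 2/s² + 5/s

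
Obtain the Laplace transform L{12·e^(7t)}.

L{e^(at)} = 1/(s-a), so L{e^(7t)} = 1/(s-7). Then L{12·e^(7t)} = 12/(s-7)

Final answer: 12/(s-7)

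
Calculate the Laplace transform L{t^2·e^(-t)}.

L{t^n·e^(at)} = n!/(s-a)^(n+1), so L{t^2·e^(-t)} = 2/(s+1)^3

Final answer: 2/(s+1)^3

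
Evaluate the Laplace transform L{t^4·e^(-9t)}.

L{t^n·e^(at)} = n!/(s-a)^(n+1), so L{t^4·e^(-9t)} = 24/(s+9)^5

Final answer: 24/(s+9)^5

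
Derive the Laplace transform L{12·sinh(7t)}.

L{sinh(ωt)} = ω/(s² - ω²), so L{sinh(7t)} = 7/(s² - 49). Then L{12·sinh(7t)} = 12·7/(s² - 49) = 84/(s² - 49)

Final answer: 84/(s² - 49)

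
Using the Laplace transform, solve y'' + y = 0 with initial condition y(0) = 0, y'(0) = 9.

L{y''} + 1L{y} = 0. s²Y - 0 - 9 + Y = 0. Y(s² + 1) = 9. Y = (9)/(s² + 1). Inverting: y(t) = 9sin(t)

Final answer: y(t) = 9sin(t)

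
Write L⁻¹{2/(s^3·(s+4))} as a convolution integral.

2/(s^3·(s+4)) = (2/s^3)·(1/(s+4)) = L{t^2}·L{e^(-4t)}. So f(t) = t^2*e^(-4t) = ∫₀ᵗ τ^2·e^(-4(t-τ)) dτ

Final answer: ∫₀ᵗ τ^2·e^(-4(t-τ)) dτ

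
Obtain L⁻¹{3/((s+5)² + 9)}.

Form: b/((s-a)² + b²) → e^(at)sin(bt). With a=-5, b=3

Final answer: e^(-5t)·sin(3t)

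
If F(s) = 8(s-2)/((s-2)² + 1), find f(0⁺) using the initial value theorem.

f(0⁺) = lim_{s→∞} sF(s) = lim_{s→∞} 8s(s-2)/((s-2)² + 1) = 8

Final answer: 8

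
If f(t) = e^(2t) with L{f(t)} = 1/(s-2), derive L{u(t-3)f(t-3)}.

Time shift theorem: L{u(t-a)f(t-a)} = e^(-as)F(s). Here a=3, F(s) = 1/(s-2), so L{u(t-3)f(t-3)} = e^(-3s)·1/(s-2)

Final answer: e^(-3s)·1/(s-2)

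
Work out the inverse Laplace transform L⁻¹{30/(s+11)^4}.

L⁻¹{n!/(s-a)^(n+1)} = t^n·e^(at) with n=3, a=-11. So L⁻¹{6/(s+11)^4} = t^3·e^(-11t), and L⁻¹{30/(s+11)^4} = (30/6)·t^3·e^(-11t) = 5·t^3·e^(-11t)

Final answer: 5·t^3·e^(-11t)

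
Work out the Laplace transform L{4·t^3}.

L{t^n} = n!/s^(n+1), so L{t^3} = 6/s^4. Then L{4·t^3} = 4·6/s^4 = 24/s^4

Final answer: 24/s^4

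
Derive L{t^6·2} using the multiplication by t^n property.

L{2} = 2/s. d^1/ds^1[1/s] = -1/s². d^2/ds^2[1/s] = 2/s^3. d^3/ds^3[1/s] = -6/s^4. d^4/ds^4[1/s] = 24/s^5. d^5/ds^5[1/s] = -120/s^6. d^6/ds^6[1/s] = 720/s^7. So L{t^6} = (-1)^{6}·720/s^7 = 720/s^7. Then L{t^6·2} = 2·720/s^7 = 1440/s^7

Final answer: 1440/s^7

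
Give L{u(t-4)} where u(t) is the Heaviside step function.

L{u(t-a)} = e^(-as)/s. Here a=4, so L{u(t-4)} = e^(-4s)/s

Final answer: e^(-4s)/s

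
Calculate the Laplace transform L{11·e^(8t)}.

L{e^(at)} = 1/(s-a), so L{e^(8t)} = 1/(s-8). Then L{11·e^(8t)} = 11/(s-8)

Final answer: 11/(s-8)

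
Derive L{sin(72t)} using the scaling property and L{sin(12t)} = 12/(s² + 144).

Using L{f(at)} = (1/a)F(s/a) with a=6: L{sin(72t)} = (1/6) · 12/((s/6)² + 144) = (1/6) · 12·36/(s² + 5184) = 72/(s² + 5184)

Final answer: 72/(s² + 5184)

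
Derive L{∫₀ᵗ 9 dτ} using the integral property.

L{∫₀ᵗ f(τ)dτ} = F(s)/s with f(t) = 9. F(s) = 9/s, so L{∫₀ᵗ 9 dτ} = (9/s)/s = 9/s². (Check: ∫₀ᵗ 9 dτ = 9t.)

Final answer: 9/s²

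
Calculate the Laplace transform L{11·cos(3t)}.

L{cos(ωt)} = s/(s² + ω²), so L{cos(3t)} = s/(s² + 9). Then L{11·cos(3t)} = 11·s/(s² + 9) = 11s/(s² + 9)

Final answer: 11s/(s² + 9)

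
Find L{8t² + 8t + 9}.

L{8t² + 8t + 9} = 8·2/s³ + 8/s² + 9/s = 16/s³ + 8/s² + 9/s

Final answer: 16/s³ + 8/s² + 9/s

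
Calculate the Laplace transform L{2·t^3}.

L{t^n} = n!/s^(n+1), so L{t^3} = 6/s^4. Then L{2·t^3} = 2·6/s^4 = 12/s^4

Final answer: 12/s^4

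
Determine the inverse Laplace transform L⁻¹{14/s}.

L⁻¹{c/s} = c, so L⁻¹{14/s} = 14

Final answer: 14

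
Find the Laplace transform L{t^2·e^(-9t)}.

L{t^n·e^(at)} = n!/(s-a)^(n+1), so L{t^2·e^(-9t)} = 2/(s+9)^3

Final answer: 2/(s+9)^3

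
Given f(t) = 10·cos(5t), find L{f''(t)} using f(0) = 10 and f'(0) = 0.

F(s) = 10s/(s² + 25). L{f''(t)} = s²F(s) - sf(0) - f'(0) = 10s³/(s² + 25) - 10s = (10s³ - 10s(s² + 25))/(s² + 25) = -250s/(s² + 25)

Final answer: -250s/(s² + 25)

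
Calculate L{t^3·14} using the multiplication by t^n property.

L{14} = 14/s. d^1/ds^1[1/s] = -1/s². d^2/ds^2[1/s] = 2/s^3. d^3/ds^3[1/s] = -6/s^4. So L{t^3} = (-1)^{3}·-6/s^4 = 6/s^4. Then L{t^3·14} = 14·6/s^4 = 84/s^4

Final answer: 84/s^4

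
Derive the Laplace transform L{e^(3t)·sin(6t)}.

L{e^(at)·sin(ωt)} = ω/((s-a)² + ω²), so L{e^(3t)·sin(6t)} = 6/((s-3)² + 36)

Final answer: 6/((s-3)² + 36)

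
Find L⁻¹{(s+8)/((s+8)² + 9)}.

Using frequency shift: L⁻¹{(s-a)/((s-a)² + b²)} = e^(at)cos(bt). Here a=-8, b=3

Final answer: e^(-8t)·cos(3t)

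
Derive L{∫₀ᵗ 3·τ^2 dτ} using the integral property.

L{∫₀ᵗ f(τ)dτ} = F(s)/s with f(t) = 3t^2. F(s) = 6/s^3, so L{∫₀ᵗ 3·τ^2 dτ} = (6/s^3)/s = 6/s^4. (Check: ∫₀ᵗ 3·τ^2 dτ = 3t^3/3.)

Final answer: 6/s^4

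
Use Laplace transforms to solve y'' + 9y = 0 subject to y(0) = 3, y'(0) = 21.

L{y''} + 9L{y} = 0. s²Y - 3s - 21 + 9Y = 0. Y(s² + 9) = 3s + 21. Y = (3s + 21)/(s² + 9). Inverting: y(t) = 3cos(3t) + 7sin(3t)

Final answer: y(t) = 3cos(3t) + 7sin(3t)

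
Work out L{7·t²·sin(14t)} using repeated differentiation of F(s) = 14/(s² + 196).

F(s) = 14/(s² + 196). F'(s) = -28s/(s² + 196)². F''(s) = -28(196 - 3s²)/(s² + 196)³ = (84s² - 5488)/(s² + 196)³. So L{t²·sin(14t)} = (-1)² F''(s) = (84s² - 5488)/(s² + 196)³. Then L{7·t²·sin(14t)} = 7·(84s² - 5488)/(s² + 196)³ = (588s² - 38416)/(s² + 196)³

Final answer: (588s² - 38416)/(s² + 196)³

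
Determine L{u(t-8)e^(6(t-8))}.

u(t-a)f(t-a) with f(t)=e^(6t). L{e^(6t)} = 1/(s-6). By time shift: e^(-8s)/(s-6)

Final answer: e^(-8s)/(s-6)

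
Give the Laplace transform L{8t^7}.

L{8t^7} = 8 · L{t^7} = 8 · 5040/s^8 = 40320/s^8

Final answer: 40320/s^8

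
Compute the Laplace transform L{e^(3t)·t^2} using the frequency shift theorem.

L{e^(at)·t^n} = n!/(s-a)^(n+1), so L{e^(3t)·t^2} = 2/(s-3)^3

Final answer: 2/(s-3)^3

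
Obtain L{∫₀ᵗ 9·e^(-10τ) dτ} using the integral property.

L{∫₀ᵗ f(τ)dτ} = F(s)/s with F(s) = 9/(s+10), so L{∫₀ᵗ 9·e^(-10τ) dτ} = 9/(s(s+10))

Final answer: 9/(s(s+10))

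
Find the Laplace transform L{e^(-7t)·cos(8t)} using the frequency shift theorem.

Frequency shift: L{e^(at)f(t)} = F(s-a). L{e^(-7t)·cos(8t)} = (s+7)/((s+7)² + 64)

Final answer: (s+7)/((s+7)² + 64)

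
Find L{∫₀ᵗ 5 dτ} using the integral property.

L{∫₀ᵗ f(τ)dτ} = F(s)/s with f(t) = 5. F(s) = 5/s, so L{∫₀ᵗ 5 dτ} = (5/s)/s = 5/s². (Check: ∫₀ᵗ 5 dτ = 5t.)

Final answer: 5/s²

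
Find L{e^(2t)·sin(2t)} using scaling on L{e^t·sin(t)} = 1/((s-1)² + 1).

Scaling with a=2: L{e^(2t)·sin(2t)} = (1/2) · 1/((s/2-1)² + 1). Simplifying: 2/((s-2)² + 4)

Final answer: 2/((s-2)² + 4)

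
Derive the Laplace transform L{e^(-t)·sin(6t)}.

L{e^(at)·sin(ωt)} = ω/((s-a)² + ω²), so L{e^(-t)·sin(6t)} = 6/((s+1)² + 36)

Final answer: 6/((s+1)² + 36)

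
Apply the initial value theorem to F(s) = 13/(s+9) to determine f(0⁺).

f(0⁺) = lim_{s→∞} s·13/(s+9) = lim_{s→∞} 13s/(s+9) = 13

Final answer: 13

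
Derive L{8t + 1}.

L{8t + 1} = 8·L{t} + L{1} = 8/s² + 1/s

Final answer: 8/s² + 1/s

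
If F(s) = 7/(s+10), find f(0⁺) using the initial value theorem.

f(0⁺) = lim_{s→∞} s·7/(s+10) = lim_{s→∞} 7s/(s+10) = 7

Final answer: 7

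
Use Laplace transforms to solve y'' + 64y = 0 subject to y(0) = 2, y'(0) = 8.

L{y''} + 64L{y} = 0. s²Y - 2s - 8 + 64Y = 0. Y(s² + 64) = 2s + 8. Y = (2s + 8)/(s² + 64). Inverting: y(t) = 2cos(8t) + sin(8t)

Final answer: y(t) = 2cos(8t) + sin(8t)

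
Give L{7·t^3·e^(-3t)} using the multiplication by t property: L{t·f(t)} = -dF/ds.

Using L{t^n·e^(at)} = n!/(s-a)^(n+1), L{t^3·e^(-3t)} = 6/(s+3)^4, so L{7·t^3·e^(-3t)} = 7·6/(s+3)^4 = 42/(s+3)^4

Final answer: 42/(s+3)^4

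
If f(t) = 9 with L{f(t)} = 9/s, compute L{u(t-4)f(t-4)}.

Time shift theorem: L{u(t-a)f(t-a)} = e^(-as)F(s). Here a=4, F(s) = 9/s, so L{u(t-4)f(t-4)} = e^(-4s)·9/s

Final answer: e^(-4s)·9/s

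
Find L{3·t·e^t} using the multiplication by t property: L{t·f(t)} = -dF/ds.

Using L{t^n·e^(at)} = n!/(s-a)^(n+1), L{t·e^t} = 1/(s-1)^2, so L{3·t·e^t} = 3·1/(s-1)^2 = 3/(s-1)^2

Final answer: 3/(s-1)^2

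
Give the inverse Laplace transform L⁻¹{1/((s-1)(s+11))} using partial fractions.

Decompose: A/(s-1) + B/(s+11). A = 1/12, B = -1/12. f(t) = (e^t - e^(-11t))/12

Final answer: (e^t - e^(-11t))/12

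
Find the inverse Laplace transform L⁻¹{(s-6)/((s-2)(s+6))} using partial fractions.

Using partial fractions, f(t) = (-4e^(2t) + 12e^(-6t))/8

Final answer: (-4e^(2t) + 12e^(-6t))/8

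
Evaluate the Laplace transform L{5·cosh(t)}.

L{cosh(ωt)} = s/(s² - ω²), so L{cosh(t)} = s/(s² - 1). Then L{5·cosh(t)} = 5·s/(s² - 1) = 5s/(s² - 1)

Final answer: 5s/(s² - 1)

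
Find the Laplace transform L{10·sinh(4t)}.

L{sinh(ωt)} = ω/(s² - ω²), so L{sinh(4t)} = 4/(s² - 16). Then L{10·sinh(4t)} = 10·4/(s² - 16) = 40/(s² - 16)

Final answer: 40/(s² - 16)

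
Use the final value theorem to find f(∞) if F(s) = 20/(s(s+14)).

f(∞) = lim_{s→0} s·20/(s(s+14)) = lim_{s→0} 20/(s+14) = 20/14 = 10/7

Final answer: 10/7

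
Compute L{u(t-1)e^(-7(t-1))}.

u(t-a)f(t-a) with f(t)=e^(-7t). L{e^(-7t)} = 1/(s+7). By time shift: e^(-s)/(s+7)

Final answer: e^(-s)/(s+7)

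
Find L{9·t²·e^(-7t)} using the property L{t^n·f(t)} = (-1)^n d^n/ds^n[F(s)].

L{e^(-7t)} = 1/(s+7). d/ds[1/(s+7)] = -1/(s+7)². d²/ds²[1/(s+7)] = 2/(s+7)³. So L{t²·e^(-7t)} = (-1)² · 2/(s+7)³ = 2/(s+7)³. Then L{9·t²·e^(-7t)} = 9·2/(s+7)³ = 18/(s+7)³

Final answer: 18/(s+7)³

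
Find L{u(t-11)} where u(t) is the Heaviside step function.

L{u(t-a)} = e^(-as)/s. Here a=11, so L{u(t-11)} = e^(-11s)/s

Final answer: e^(-11s)/s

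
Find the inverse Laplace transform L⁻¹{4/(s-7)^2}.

L⁻¹{n!/(s-a)^(n+1)} = t^n·e^(at) with n=1, a=7. So L⁻¹{1/(s-7)^2} = t·e^(7t), and L⁻¹{4/(s-7)^2} = (4/1)·t·e^(7t) = 4·t·e^(7t)

Final answer: 4·t·e^(7t)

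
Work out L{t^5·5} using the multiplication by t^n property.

L{5} = 5/s. d^1/ds^1[1/s] = -1/s². d^2/ds^2[1/s] = 2/s^3. d^3/ds^3[1/s] = -6/s^4. d^4/ds^4[1/s] = 24/s^5. d^5/ds^5[1/s] = -120/s^6. So L{t^5} = (-1)^{5}·-120/s^6 = 120/s^6. Then L{t^5·5} = 5·120/s^6 = 600/s^6

Final answer: 600/s^6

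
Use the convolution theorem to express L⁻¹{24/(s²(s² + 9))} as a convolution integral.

24/(s²(s² + 9)) = (1/s²)·(24/(s² + 9)) = L{t}·L{8·sin(3t)}. So f(t) = t*(8·sin(3t)) = ∫₀ᵗ 8τ·sin(3(t-τ)) dτ

Final answer: ∫₀ᵗ 8τ·sin(3(t-τ)) dτ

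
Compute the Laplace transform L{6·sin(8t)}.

L{sin(ωt)} = ω/(s² + ω²), so L{sin(8t)} = 8/(s² + 64). Then L{6·sin(8t)} = 6·8/(s² + 64) = 48/(s² + 64)

Final answer: 48/(s² + 64)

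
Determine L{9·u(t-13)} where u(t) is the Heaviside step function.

L{u(t-a)} = e^(-as)/s. Here a=13, so L{u(t-13)} = e^(-13s)/s, and L{9·u(t-13)} = 9·e^(-13s)/s

Final answer: 9·e^(-13s)/s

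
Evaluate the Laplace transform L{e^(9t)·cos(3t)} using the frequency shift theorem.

Frequency shift: L{e^(at)f(t)} = F(s-a). L{e^(9t)·cos(3t)} = (s-9)/((s-9)² + 9)

Final answer: (s-9)/((s-9)² + 9)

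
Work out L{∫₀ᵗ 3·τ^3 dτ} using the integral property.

L{∫₀ᵗ f(τ)dτ} = F(s)/s with f(t) = 3t^3. F(s) = 18/s^4, so L{∫₀ᵗ 3·τ^3 dτ} = (18/s^4)/s = 18/s^5. (Check: ∫₀ᵗ 3·τ^3 dτ = 3t^4/4.)

Final answer: 18/s^5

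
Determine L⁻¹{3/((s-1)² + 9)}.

Form: b/((s-a)² + b²) → e^(at)sin(bt). With a=1, b=3

Final answer: e^t·sin(3t)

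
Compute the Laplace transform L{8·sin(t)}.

L{sin(ωt)} = ω/(s² + ω²), so L{sin(t)} = 1/(s² + 1). Then L{8·sin(t)} = 8·1/(s² + 1) = 8/(s² + 1)

Final answer: 8/(s² + 1)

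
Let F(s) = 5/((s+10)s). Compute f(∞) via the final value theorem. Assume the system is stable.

f(∞) = lim_{s→0} sF(s) = lim_{s→0} 5/(s+10) = 1/2

Final answer: 1/2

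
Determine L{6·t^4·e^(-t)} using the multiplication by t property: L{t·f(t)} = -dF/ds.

Using L{t^n·e^(at)} = n!/(s-a)^(n+1), L{t^4·e^(-t)} = 24/(s+1)^5, so L{6·t^4·e^(-t)} = 6·24/(s+1)^5 = 144/(s+1)^5

Final answer: 144/(s+1)^5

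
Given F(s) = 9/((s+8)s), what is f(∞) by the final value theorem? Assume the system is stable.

f(∞) = lim_{s→0} sF(s) = lim_{s→0} 9/(s+8) = 9/8

Final answer: 9/8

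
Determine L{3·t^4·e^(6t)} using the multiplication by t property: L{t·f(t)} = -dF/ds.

Using L{t^n·e^(at)} = n!/(s-a)^(n+1), L{t^4·e^(6t)} = 24/(s-6)^5, so L{3·t^4·e^(6t)} = 3·24/(s-6)^5 = 72/(s-6)^5

Final answer: 72/(s-6)^5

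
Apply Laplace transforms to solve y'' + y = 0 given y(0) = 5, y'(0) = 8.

L{y''} + 1L{y} = 0. s²Y - 5s - 8 + Y = 0. Y(s² + 1) = 5s + 8. Y = (5s + 8)/(s² + 1). Inverting: y(t) = 5cos(t) + 8sin(t)

Final answer: y(t) = 5cos(t) + 8sin(t)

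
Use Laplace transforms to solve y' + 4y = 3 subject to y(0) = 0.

sY + 4Y = 3/s. Y = 3/(s(s+4)). Partial fractions: Y = 3/4/s - 3/4/(s+4)

Final answer: y(t) = 3/4(1 - e^(-4t))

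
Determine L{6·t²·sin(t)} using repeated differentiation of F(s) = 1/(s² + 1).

F(s) = 1/(s² + 1). F'(s) = -2s/(s² + 1)². F''(s) = -2(1 - 3s²)/(s² + 1)³ = (6s² - 2)/(s² + 1)³. So L{t²·sin(t)} = (-1)² F''(s) = (6s² - 2)/(s² + 1)³. Then L{6·t²·sin(t)} = 6·(6s² - 2)/(s² + 1)³ = (36s² - 12)/(s² + 1)³

Final answer: (36s² - 12)/(s² + 1)³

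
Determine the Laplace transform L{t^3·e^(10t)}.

L{t^n·e^(at)} = n!/(s-a)^(n+1), so L{t^3·e^(10t)} = 6/(s-10)^4

Final answer: 6/(s-10)^4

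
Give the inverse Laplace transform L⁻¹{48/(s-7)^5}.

L⁻¹{n!/(s-a)^(n+1)} = t^n·e^(at) with n=4, a=7. So L⁻¹{24/(s-7)^5} = t^4·e^(7t), and L⁻¹{48/(s-7)^5} = (48/24)·t^4·e^(7t) = 2·t^4·e^(7t)

Final answer: 2·t^4·e^(7t)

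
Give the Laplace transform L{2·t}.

L{t^n} = n!/s^(n+1), so L{t} = 1/s^2. Then L{2·t} = 2·1/s^2 = 2/s^2

Final answer: 2/s^2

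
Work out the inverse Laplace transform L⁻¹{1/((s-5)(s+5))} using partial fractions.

Decompose: A/(s-5) + B/(s+5). A = 1/10, B = -1/10. f(t) = (e^(5t) - e^(-5t))/10

Final answer: (e^(5t) - e^(-5t))/10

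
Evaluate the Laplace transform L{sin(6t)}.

L{sin(ωt)} = ω/(s² + ω²), so L{sin(6t)} = 6/(s² + 36)

Final answer: 6/(s² + 36)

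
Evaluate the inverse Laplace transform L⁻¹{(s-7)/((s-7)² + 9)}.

Using frequency shift, L⁻¹{(s-7)/((s-7)² + 9)} = e^(7t)·cos(3t)

Final answer: e^(7t)·cos(3t)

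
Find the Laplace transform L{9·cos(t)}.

L{cos(ωt)} = s/(s² + ω²), so L{cos(t)} = s/(s² + 1). Then L{9·cos(t)} = 9·s/(s² + 1) = 9s/(s² + 1)

Final answer: 9s/(s² + 1)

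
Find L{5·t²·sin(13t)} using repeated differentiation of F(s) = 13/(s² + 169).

F(s) = 13/(s² + 169). F'(s) = -26s/(s² + 169)². F''(s) = -26(169 - 3s²)/(s² + 169)³ = (78s² - 4394)/(s² + 169)³. So L{t²·sin(13t)} = (-1)² F''(s) = (78s² - 4394)/(s² + 169)³. Then L{5·t²·sin(13t)} = 5·(78s² - 4394)/(s² + 169)³ = (390s² - 21970)/(s² + 169)³

Final answer: (390s² - 21970)/(s² + 169)³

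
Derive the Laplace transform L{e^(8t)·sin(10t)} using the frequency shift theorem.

Frequency shift: L{e^(at)f(t)} = F(s-a). L{e^(8t)·sin(10t)} = 10/((s-8)² + 100)

Final answer: 10/((s-8)² + 100)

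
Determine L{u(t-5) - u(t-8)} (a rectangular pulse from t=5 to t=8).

L{u(t-a)} = e^(-as)/s. L{u(t-5) - u(t-8)} = (e^(-5s) - e^(-8s))/s

Final answer: (e^(-5s) - e^(-8s))/s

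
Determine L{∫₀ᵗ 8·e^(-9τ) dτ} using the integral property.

L{∫₀ᵗ f(τ)dτ} = F(s)/s with F(s) = 8/(s+9), so L{∫₀ᵗ 8·e^(-9τ) dτ} = 8/(s(s+9))

Final answer: 8/(s(s+9))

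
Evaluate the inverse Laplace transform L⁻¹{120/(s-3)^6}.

L⁻¹{n!/(s-a)^(n+1)} = t^n·e^(at), so L⁻¹{120/(s-3)^6} = t^5·e^(3t)

Final answer: t^5·e^(3t)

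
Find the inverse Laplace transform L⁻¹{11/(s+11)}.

L⁻¹{1/(s-a)} = e^(at), so L⁻¹{1/(s+11)} = e^(-11t), and L⁻¹{11/(s+11)} = 11·e^(-11t)

Final answer: 11·e^(-11t)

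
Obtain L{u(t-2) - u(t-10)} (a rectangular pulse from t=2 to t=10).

L{u(t-a)} = e^(-as)/s. L{u(t-2) - u(t-10)} = (e^(-2s) - e^(-10s))/s

Final answer: (e^(-2s) - e^(-10s))/s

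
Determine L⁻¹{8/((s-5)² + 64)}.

Form: b/((s-a)² + b²) → e^(at)sin(bt). With a=5, b=8

Final answer: e^(5t)·sin(8t)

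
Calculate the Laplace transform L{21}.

L{21} = 21 · L{1} = 21/s

Final answer: 21/s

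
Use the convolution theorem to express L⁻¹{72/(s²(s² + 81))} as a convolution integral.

72/(s²(s² + 81)) = (1/s²)·(72/(s² + 81)) = L{t}·L{8·sin(9t)}. So f(t) = t*(8·sin(9t)) = ∫₀ᵗ 8τ·sin(9(t-τ)) dτ

Final answer: ∫₀ᵗ 8τ·sin(9(t-τ)) dτ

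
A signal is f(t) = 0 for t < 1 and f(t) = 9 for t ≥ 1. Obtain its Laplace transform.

f(t) = 9·u(t-1). L{u(t-1)} = e^(-s)/s, so L{f(t)} = 9·e^(-s)/s

Final answer: 9·e^(-s)/s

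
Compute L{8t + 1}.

L{8t + 1} = 8·L{t} + L{1} = 8/s² + 1/s

Final answer: 8/s² + 1/s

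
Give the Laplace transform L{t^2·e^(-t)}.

L{t^n·e^(at)} = n!/(s-a)^(n+1), so L{t^2·e^(-t)} = 2/(s+1)^3

Final answer: 2/(s+1)^3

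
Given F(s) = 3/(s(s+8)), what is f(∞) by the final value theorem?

f(∞) = lim_{s→0} s·3/(s(s+8)) = lim_{s→0} 3/(s+8) = 3/8 = 3/8

Final answer: 3/8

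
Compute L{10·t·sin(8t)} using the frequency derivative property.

L{sin(8t)} = 8/(s² + 64). By L{t·f(t)} = -F'(s): -d/ds[8/(s² + 64)] = -(8)·(-2s)/(s² + 64)² = 16s/(s² + 64)². Then L{10·t·sin(8t)} = 10·16s/(s² + 64)² = 160s/(s² + 64)²

Final answer: 160s/(s² + 64)²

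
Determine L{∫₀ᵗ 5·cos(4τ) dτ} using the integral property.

L{∫₀ᵗ f(τ)dτ} = F(s)/s with F(s) = 5s/(s² + 16), so the result is (5s/(s² + 16))/s = 5/(s² + 16)

Final answer: 5/(s² + 16)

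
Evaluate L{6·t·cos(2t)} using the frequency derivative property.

L{cos(2t)} = s/(s² + 4). Derivative: d/ds[s/(s² + 4)] = [(s² + 4) - s·2s]/(s² + 4)² = (4 - s²)/(s² + 4)². So L{t·cos(2t)} = -F'(s) = (s² - 4)/(s² + 4)². Then L{6·t·cos(2t)} = 6·(s² - 4)/(s² + 4)²

Final answer: 6·(s² - 4)/(s² + 4)²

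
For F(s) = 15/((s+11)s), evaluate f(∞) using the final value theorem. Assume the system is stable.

f(∞) = lim_{s→0} sF(s) = lim_{s→0} 15/(s+11) = 15/11

Final answer: 15/11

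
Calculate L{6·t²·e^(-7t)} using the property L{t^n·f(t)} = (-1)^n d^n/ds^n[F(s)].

L{e^(-7t)} = 1/(s+7). d/ds[1/(s+7)] = -1/(s+7)². d²/ds²[1/(s+7)] = 2/(s+7)³. So L{t²·e^(-7t)} = (-1)² · 2/(s+7)³ = 2/(s+7)³. Then L{6·t²·e^(-7t)} = 6·2/(s+7)³ = 12/(s+7)³

Final answer: 12/(s+7)³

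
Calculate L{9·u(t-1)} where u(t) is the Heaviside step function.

L{u(t-a)} = e^(-as)/s. Here a=1, so L{u(t-1)} = e^(-s)/s, and L{9·u(t-1)} = 9·e^(-s)/s

Final answer: 9·e^(-s)/s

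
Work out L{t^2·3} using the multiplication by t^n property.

L{3} = 3/s. d^1/ds^1[1/s] = -1/s². d^2/ds^2[1/s] = 2/s^3. So L{t^2} = (-1)^{2}·2/s^3 = 2/s^3. Then L{t^2·3} = 3·2/s^3 = 6/s^3

Final answer: 6/s^3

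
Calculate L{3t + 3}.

L{3t + 3} = 3·L{t} + 3·L{1} = 3/s² + 3/s

Final answer: 3/s² + 3/s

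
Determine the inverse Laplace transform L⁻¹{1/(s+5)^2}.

L⁻¹{n!/(s-a)^(n+1)} = t^n·e^(at), so L⁻¹{1/(s+5)^2} = t·e^(-5t)

Final answer: t·e^(-5t)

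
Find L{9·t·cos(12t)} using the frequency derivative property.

L{cos(12t)} = s/(s² + 144). Derivative: d/ds[s/(s² + 144)] = [(s² + 144) - s·2s]/(s² + 144)² = (144 - s²)/(s² + 144)². So L{t·cos(12t)} = -F'(s) = (s² - 144)/(s² + 144)². Then L{9·t·cos(12t)} = 9·(s² - 144)/(s² + 144)²

Final answer: 9·(s² - 144)/(s² + 144)²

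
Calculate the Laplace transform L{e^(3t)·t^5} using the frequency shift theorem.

L{e^(at)·t^n} = n!/(s-a)^(n+1), so L{e^(3t)·t^5} = 120/(s-3)^6

Final answer: 120/(s-3)^6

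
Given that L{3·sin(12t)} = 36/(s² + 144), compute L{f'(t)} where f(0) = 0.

L{f'(t)} = s·F(s) - f(0) = s·36/(s² + 144) - 0 = 36s/(s² + 144)

Final answer: 36s/(s² + 144)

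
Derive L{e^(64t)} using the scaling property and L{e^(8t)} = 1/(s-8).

Using L{f(at)} = (1/a)F(s/a) with a=8 and f(t) = e^(8t): L{e^(64t)} = (1/8) · 1/((s/8)-8) = (1/8) · 8/(s-64) = 1/(s-64)

Final answer: 1/(s-64)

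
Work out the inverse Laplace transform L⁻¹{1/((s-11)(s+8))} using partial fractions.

Decompose: A/(s-11) + B/(s+8). A = 1/19, B = -1/19. f(t) = (e^(11t) - e^(-8t))/19

Final answer: (e^(11t) - e^(-8t))/19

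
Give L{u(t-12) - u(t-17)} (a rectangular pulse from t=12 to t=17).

L{u(t-a)} = e^(-as)/s. L{u(t-12) - u(t-17)} = (e^(-12s) - e^(-17s))/s

Final answer: (e^(-12s) - e^(-17s))/s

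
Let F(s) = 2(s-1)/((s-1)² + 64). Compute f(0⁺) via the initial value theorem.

f(0⁺) = lim_{s→∞} sF(s) = lim_{s→∞} 2s(s-1)/((s-1)² + 64) = 2

Final answer: 2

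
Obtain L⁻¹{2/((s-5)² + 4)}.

Form: b/((s-a)² + b²) → e^(at)sin(bt). With a=5, b=2

Final answer: e^(5t)·sin(2t)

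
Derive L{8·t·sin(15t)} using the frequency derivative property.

L{sin(15t)} = 15/(s² + 225). By L{t·f(t)} = -F'(s): -d/ds[15/(s² + 225)] = -(15)·(-2s)/(s² + 225)² = 30s/(s² + 225)². Then L{8·t·sin(15t)} = 8·30s/(s² + 225)² = 240s/(s² + 225)²

Final answer: 240s/(s² + 225)²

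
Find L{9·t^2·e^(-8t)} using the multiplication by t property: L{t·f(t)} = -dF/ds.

Using L{t^n·e^(at)} = n!/(s-a)^(n+1), L{t^2·e^(-8t)} = 2/(s+8)^3, so L{9·t^2·e^(-8t)} = 9·2/(s+8)^3 = 18/(s+8)^3

Final answer: 18/(s+8)^3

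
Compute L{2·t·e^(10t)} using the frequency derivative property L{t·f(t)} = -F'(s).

L{e^(10t)} = 1/(s-10). By frequency derivative: L{t·e^(10t)} = -d/ds[1/(s-10)] = -(-1)/(s-10)² = 1/(s-10)². Then L{2·t·e^(10t)} = 2·1/(s-10)² = 2/(s-10)²

Final answer: 2/(s-10)²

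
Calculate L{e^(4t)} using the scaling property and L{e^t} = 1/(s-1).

Using L{f(at)} = (1/a)F(s/a) with a=4 and f(t) = e^t: L{e^(4t)} = (1/4) · 1/((s/4)-1) = (1/4) · 4/(s-4) = 1/(s-4)

Final answer: 1/(s-4)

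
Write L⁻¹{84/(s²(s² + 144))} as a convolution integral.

84/(s²(s² + 144)) = (1/s²)·(84/(s² + 144)) = L{t}·L{7·sin(12t)}. So f(t) = t*(7·sin(12t)) = ∫₀ᵗ 7τ·sin(12(t-τ)) dτ

Final answer: ∫₀ᵗ 7τ·sin(12(t-τ)) dτ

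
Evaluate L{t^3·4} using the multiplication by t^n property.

L{4} = 4/s. d^1/ds^1[1/s] = -1/s². d^2/ds^2[1/s] = 2/s^3. d^3/ds^3[1/s] = -6/s^4. So L{t^3} = (-1)^{3}·-6/s^4 = 6/s^4. Then L{t^3·4} = 4·6/s^4 = 24/s^4

Final answer: 24/s^4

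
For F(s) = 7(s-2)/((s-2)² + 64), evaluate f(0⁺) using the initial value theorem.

f(0⁺) = lim_{s→∞} sF(s) = lim_{s→∞} 7s(s-2)/((s-2)² + 64) = 7

Final answer: 7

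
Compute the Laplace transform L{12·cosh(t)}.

L{cosh(ωt)} = s/(s² - ω²), so L{cosh(t)} = s/(s² - 1). Then L{12·cosh(t)} = 12·s/(s² - 1) = 12s/(s² - 1)

Final answer: 12s/(s² - 1)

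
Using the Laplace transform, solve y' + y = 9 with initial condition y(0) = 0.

sY + Y = 9/s. Y = 9/(s(s+1)). Partial fractions: Y = 9/s - 9/(s+1)

Final answer: y(t) = 9(1 - e^(-t))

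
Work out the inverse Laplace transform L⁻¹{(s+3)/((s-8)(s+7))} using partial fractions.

Using partial fractions, f(t) = (11e^(8t) + 4e^(-7t))/15

Final answer: (11e^(8t) + 4e^(-7t))/15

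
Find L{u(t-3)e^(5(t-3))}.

u(t-a)f(t-a) with f(t)=e^(5t). L{e^(5t)} = 1/(s-5). By time shift: e^(-3s)/(s-5)

Final answer: e^(-3s)/(s-5)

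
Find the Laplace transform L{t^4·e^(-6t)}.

L{t^n·e^(at)} = n!/(s-a)^(n+1), so L{t^4·e^(-6t)} = 24/(s+6)^5

Final answer: 24/(s+6)^5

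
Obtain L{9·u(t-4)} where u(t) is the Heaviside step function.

L{u(t-a)} = e^(-as)/s. Here a=4, so L{u(t-4)} = e^(-4s)/s, and L{9·u(t-4)} = 9·e^(-4s)/s

Final answer: 9·e^(-4s)/s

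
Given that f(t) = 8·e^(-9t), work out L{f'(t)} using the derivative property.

f(0) = 8, F(s) = 8/(s+9). L{f'(t)} = s·F(s) - f(0) = 8s/(s+9) - 8 = (8s - 8(s+9))/(s+9) = -72/(s+9)

Final answer: -72/(s+9)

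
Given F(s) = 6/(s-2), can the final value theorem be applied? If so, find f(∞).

sF(s) = 6s/(s-2) has a pole at s = 2 in the right half-plane. Theorem does NOT apply (unstable system; f(t) = 6·e^(2t) grows without bound).

Final answer: Not applicable (unstable)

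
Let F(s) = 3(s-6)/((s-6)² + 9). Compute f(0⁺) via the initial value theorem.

f(0⁺) = lim_{s→∞} sF(s) = lim_{s→∞} 3s(s-6)/((s-6)² + 9) = 3

Final answer: 3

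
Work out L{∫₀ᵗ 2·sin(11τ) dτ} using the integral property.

L{∫₀ᵗ f(τ)dτ} = F(s)/s with F(s) = 22/(s² + 121), so the result is (22/(s² + 121))/s = 22/(s(s² + 121))

Final answer: 22/(s(s² + 121))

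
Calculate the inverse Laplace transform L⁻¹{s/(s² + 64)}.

L⁻¹{s/(s² + 64)} = cos(8t)

Final answer: cos(8t)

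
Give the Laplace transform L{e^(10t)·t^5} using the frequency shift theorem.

L{e^(at)·t^n} = n!/(s-a)^(n+1), so L{e^(10t)·t^5} = 120/(s-10)^6

Final answer: 120/(s-10)^6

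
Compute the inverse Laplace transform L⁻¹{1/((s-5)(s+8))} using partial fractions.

Decompose: A/(s-5) + B/(s+8). A = 1/13, B = -1/13. f(t) = (e^(5t) - e^(-8t))/13

Final answer: (e^(5t) - e^(-8t))/13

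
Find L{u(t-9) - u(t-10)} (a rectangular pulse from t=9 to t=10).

L{u(t-a)} = e^(-as)/s. L{u(t-9) - u(t-10)} = (e^(-9s) - e^(-10s))/s

Final answer: (e^(-9s) - e^(-10s))/s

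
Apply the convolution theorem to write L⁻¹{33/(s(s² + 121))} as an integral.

33/(s(s² + 121)) = (1/s)·(33/(s² + 121)) = L{1}·L{3·sin(11t)}. So f(t) = 1*(3·sin(11t)) = ∫₀ᵗ 3·sin(11τ) dτ

Final answer: ∫₀ᵗ 3·sin(11τ) dτ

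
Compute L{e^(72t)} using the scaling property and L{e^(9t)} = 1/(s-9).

Using L{f(at)} = (1/a)F(s/a) with a=8 and f(t) = e^(9t): L{e^(72t)} = (1/8) · 1/((s/8)-9) = (1/8) · 8/(s-72) = 1/(s-72)

Final answer: 1/(s-72)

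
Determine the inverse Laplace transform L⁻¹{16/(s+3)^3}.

L⁻¹{n!/(s-a)^(n+1)} = t^n·e^(at) with n=2, a=-3. So L⁻¹{2/(s+3)^3} = t^2·e^(-3t), and L⁻¹{16/(s+3)^3} = (16/2)·t^2·e^(-3t) = 8·t^2·e^(-3t)

Final answer: 8·t^2·e^(-3t)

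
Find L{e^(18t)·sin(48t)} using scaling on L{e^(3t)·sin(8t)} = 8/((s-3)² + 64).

Scaling with a=6: L{e^(18t)·sin(48t)} = (1/6) · 8/((s/6-3)² + 64). Simplifying: 48/((s-18)² + 2304)

Final answer: 48/((s-18)² + 2304)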